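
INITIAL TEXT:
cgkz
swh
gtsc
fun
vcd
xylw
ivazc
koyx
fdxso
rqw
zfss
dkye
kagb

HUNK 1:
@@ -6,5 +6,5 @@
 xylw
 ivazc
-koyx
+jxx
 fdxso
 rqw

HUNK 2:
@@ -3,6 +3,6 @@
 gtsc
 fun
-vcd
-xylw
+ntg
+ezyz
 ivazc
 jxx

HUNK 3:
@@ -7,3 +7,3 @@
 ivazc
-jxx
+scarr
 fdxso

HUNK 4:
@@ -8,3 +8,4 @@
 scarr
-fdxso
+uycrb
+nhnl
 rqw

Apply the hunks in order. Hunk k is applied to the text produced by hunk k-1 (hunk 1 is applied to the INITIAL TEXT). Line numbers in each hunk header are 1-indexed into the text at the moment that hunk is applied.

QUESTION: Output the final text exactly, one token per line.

Answer: cgkz
swh
gtsc
fun
ntg
ezyz
ivazc
scarr
uycrb
nhnl
rqw
zfss
dkye
kagb

Derivation:
Hunk 1: at line 6 remove [koyx] add [jxx] -> 13 lines: cgkz swh gtsc fun vcd xylw ivazc jxx fdxso rqw zfss dkye kagb
Hunk 2: at line 3 remove [vcd,xylw] add [ntg,ezyz] -> 13 lines: cgkz swh gtsc fun ntg ezyz ivazc jxx fdxso rqw zfss dkye kagb
Hunk 3: at line 7 remove [jxx] add [scarr] -> 13 lines: cgkz swh gtsc fun ntg ezyz ivazc scarr fdxso rqw zfss dkye kagb
Hunk 4: at line 8 remove [fdxso] add [uycrb,nhnl] -> 14 lines: cgkz swh gtsc fun ntg ezyz ivazc scarr uycrb nhnl rqw zfss dkye kagb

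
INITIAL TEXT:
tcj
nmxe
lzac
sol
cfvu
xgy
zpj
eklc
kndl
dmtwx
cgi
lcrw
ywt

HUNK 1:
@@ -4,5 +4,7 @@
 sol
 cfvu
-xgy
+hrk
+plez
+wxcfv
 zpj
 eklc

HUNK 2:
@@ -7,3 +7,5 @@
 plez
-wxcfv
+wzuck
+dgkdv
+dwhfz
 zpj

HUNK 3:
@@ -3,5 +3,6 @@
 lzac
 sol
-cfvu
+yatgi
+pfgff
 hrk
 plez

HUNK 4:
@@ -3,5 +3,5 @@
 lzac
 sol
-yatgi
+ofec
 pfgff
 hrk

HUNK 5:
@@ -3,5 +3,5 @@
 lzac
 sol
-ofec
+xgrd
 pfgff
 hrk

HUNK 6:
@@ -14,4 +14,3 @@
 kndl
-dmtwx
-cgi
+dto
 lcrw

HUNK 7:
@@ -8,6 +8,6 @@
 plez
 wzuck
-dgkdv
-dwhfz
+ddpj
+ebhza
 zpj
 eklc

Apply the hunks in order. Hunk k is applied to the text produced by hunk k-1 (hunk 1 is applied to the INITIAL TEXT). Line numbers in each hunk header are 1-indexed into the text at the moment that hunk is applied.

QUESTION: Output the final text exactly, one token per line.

Hunk 1: at line 4 remove [xgy] add [hrk,plez,wxcfv] -> 15 lines: tcj nmxe lzac sol cfvu hrk plez wxcfv zpj eklc kndl dmtwx cgi lcrw ywt
Hunk 2: at line 7 remove [wxcfv] add [wzuck,dgkdv,dwhfz] -> 17 lines: tcj nmxe lzac sol cfvu hrk plez wzuck dgkdv dwhfz zpj eklc kndl dmtwx cgi lcrw ywt
Hunk 3: at line 3 remove [cfvu] add [yatgi,pfgff] -> 18 lines: tcj nmxe lzac sol yatgi pfgff hrk plez wzuck dgkdv dwhfz zpj eklc kndl dmtwx cgi lcrw ywt
Hunk 4: at line 3 remove [yatgi] add [ofec] -> 18 lines: tcj nmxe lzac sol ofec pfgff hrk plez wzuck dgkdv dwhfz zpj eklc kndl dmtwx cgi lcrw ywt
Hunk 5: at line 3 remove [ofec] add [xgrd] -> 18 lines: tcj nmxe lzac sol xgrd pfgff hrk plez wzuck dgkdv dwhfz zpj eklc kndl dmtwx cgi lcrw ywt
Hunk 6: at line 14 remove [dmtwx,cgi] add [dto] -> 17 lines: tcj nmxe lzac sol xgrd pfgff hrk plez wzuck dgkdv dwhfz zpj eklc kndl dto lcrw ywt
Hunk 7: at line 8 remove [dgkdv,dwhfz] add [ddpj,ebhza] -> 17 lines: tcj nmxe lzac sol xgrd pfgff hrk plez wzuck ddpj ebhza zpj eklc kndl dto lcrw ywt

Answer: tcj
nmxe
lzac
sol
xgrd
pfgff
hrk
plez
wzuck
ddpj
ebhza
zpj
eklc
kndl
dto
lcrw
ywt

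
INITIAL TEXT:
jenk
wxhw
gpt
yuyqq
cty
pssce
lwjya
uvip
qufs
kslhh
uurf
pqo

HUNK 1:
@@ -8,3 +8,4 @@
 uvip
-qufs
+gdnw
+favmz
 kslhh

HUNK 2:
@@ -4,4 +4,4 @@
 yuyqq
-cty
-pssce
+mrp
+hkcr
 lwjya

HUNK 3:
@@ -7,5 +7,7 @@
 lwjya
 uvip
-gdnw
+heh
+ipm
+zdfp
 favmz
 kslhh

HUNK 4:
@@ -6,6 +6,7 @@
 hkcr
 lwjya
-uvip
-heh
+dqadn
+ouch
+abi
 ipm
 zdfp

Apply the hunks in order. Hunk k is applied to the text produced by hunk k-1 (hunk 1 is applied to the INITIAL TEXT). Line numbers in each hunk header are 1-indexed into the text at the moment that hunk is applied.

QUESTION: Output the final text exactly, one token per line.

Hunk 1: at line 8 remove [qufs] add [gdnw,favmz] -> 13 lines: jenk wxhw gpt yuyqq cty pssce lwjya uvip gdnw favmz kslhh uurf pqo
Hunk 2: at line 4 remove [cty,pssce] add [mrp,hkcr] -> 13 lines: jenk wxhw gpt yuyqq mrp hkcr lwjya uvip gdnw favmz kslhh uurf pqo
Hunk 3: at line 7 remove [gdnw] add [heh,ipm,zdfp] -> 15 lines: jenk wxhw gpt yuyqq mrp hkcr lwjya uvip heh ipm zdfp favmz kslhh uurf pqo
Hunk 4: at line 6 remove [uvip,heh] add [dqadn,ouch,abi] -> 16 lines: jenk wxhw gpt yuyqq mrp hkcr lwjya dqadn ouch abi ipm zdfp favmz kslhh uurf pqo

Answer: jenk
wxhw
gpt
yuyqq
mrp
hkcr
lwjya
dqadn
ouch
abi
ipm
zdfp
favmz
kslhh
uurf
pqo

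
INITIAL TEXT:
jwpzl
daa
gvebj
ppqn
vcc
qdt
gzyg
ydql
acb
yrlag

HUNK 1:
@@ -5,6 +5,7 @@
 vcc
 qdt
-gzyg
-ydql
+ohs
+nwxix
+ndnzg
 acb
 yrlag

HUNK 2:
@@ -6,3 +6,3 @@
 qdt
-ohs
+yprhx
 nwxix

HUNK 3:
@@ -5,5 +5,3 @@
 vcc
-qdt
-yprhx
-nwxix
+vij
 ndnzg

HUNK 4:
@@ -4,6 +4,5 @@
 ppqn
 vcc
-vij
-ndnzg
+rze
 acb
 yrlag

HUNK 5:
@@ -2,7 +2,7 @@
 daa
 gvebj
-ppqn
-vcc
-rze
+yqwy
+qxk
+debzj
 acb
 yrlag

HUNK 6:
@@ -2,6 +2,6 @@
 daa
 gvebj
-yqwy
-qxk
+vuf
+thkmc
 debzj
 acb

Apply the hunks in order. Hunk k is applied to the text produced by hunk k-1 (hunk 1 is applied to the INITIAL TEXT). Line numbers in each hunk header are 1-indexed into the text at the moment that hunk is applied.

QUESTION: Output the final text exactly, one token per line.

Hunk 1: at line 5 remove [gzyg,ydql] add [ohs,nwxix,ndnzg] -> 11 lines: jwpzl daa gvebj ppqn vcc qdt ohs nwxix ndnzg acb yrlag
Hunk 2: at line 6 remove [ohs] add [yprhx] -> 11 lines: jwpzl daa gvebj ppqn vcc qdt yprhx nwxix ndnzg acb yrlag
Hunk 3: at line 5 remove [qdt,yprhx,nwxix] add [vij] -> 9 lines: jwpzl daa gvebj ppqn vcc vij ndnzg acb yrlag
Hunk 4: at line 4 remove [vij,ndnzg] add [rze] -> 8 lines: jwpzl daa gvebj ppqn vcc rze acb yrlag
Hunk 5: at line 2 remove [ppqn,vcc,rze] add [yqwy,qxk,debzj] -> 8 lines: jwpzl daa gvebj yqwy qxk debzj acb yrlag
Hunk 6: at line 2 remove [yqwy,qxk] add [vuf,thkmc] -> 8 lines: jwpzl daa gvebj vuf thkmc debzj acb yrlag

Answer: jwpzl
daa
gvebj
vuf
thkmc
debzj
acb
yrlag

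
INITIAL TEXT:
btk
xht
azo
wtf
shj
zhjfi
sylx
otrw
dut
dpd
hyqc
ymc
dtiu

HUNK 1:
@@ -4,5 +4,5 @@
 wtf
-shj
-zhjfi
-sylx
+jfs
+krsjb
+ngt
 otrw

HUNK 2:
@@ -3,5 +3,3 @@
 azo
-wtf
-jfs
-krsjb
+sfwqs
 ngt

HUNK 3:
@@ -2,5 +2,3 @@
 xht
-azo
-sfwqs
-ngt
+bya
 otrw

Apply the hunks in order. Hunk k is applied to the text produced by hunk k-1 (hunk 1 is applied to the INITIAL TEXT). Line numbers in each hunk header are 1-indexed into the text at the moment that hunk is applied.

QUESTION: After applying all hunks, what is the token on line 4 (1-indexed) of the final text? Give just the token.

Answer: otrw

Derivation:
Hunk 1: at line 4 remove [shj,zhjfi,sylx] add [jfs,krsjb,ngt] -> 13 lines: btk xht azo wtf jfs krsjb ngt otrw dut dpd hyqc ymc dtiu
Hunk 2: at line 3 remove [wtf,jfs,krsjb] add [sfwqs] -> 11 lines: btk xht azo sfwqs ngt otrw dut dpd hyqc ymc dtiu
Hunk 3: at line 2 remove [azo,sfwqs,ngt] add [bya] -> 9 lines: btk xht bya otrw dut dpd hyqc ymc dtiu
Final line 4: otrw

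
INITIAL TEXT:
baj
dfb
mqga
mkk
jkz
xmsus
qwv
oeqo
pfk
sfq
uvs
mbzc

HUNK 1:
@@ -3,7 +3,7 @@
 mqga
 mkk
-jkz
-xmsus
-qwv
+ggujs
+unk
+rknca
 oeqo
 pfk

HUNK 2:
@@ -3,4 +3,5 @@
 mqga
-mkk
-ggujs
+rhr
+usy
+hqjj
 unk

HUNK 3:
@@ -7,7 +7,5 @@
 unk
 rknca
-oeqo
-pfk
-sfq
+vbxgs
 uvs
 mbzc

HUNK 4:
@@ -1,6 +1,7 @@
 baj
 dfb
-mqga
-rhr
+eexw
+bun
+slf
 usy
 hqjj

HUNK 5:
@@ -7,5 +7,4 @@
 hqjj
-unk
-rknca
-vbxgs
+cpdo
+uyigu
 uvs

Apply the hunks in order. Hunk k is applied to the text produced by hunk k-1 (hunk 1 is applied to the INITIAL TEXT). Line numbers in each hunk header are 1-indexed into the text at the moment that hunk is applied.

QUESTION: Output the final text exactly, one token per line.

Hunk 1: at line 3 remove [jkz,xmsus,qwv] add [ggujs,unk,rknca] -> 12 lines: baj dfb mqga mkk ggujs unk rknca oeqo pfk sfq uvs mbzc
Hunk 2: at line 3 remove [mkk,ggujs] add [rhr,usy,hqjj] -> 13 lines: baj dfb mqga rhr usy hqjj unk rknca oeqo pfk sfq uvs mbzc
Hunk 3: at line 7 remove [oeqo,pfk,sfq] add [vbxgs] -> 11 lines: baj dfb mqga rhr usy hqjj unk rknca vbxgs uvs mbzc
Hunk 4: at line 1 remove [mqga,rhr] add [eexw,bun,slf] -> 12 lines: baj dfb eexw bun slf usy hqjj unk rknca vbxgs uvs mbzc
Hunk 5: at line 7 remove [unk,rknca,vbxgs] add [cpdo,uyigu] -> 11 lines: baj dfb eexw bun slf usy hqjj cpdo uyigu uvs mbzc

Answer: baj
dfb
eexw
bun
slf
usy
hqjj
cpdo
uyigu
uvs
mbzc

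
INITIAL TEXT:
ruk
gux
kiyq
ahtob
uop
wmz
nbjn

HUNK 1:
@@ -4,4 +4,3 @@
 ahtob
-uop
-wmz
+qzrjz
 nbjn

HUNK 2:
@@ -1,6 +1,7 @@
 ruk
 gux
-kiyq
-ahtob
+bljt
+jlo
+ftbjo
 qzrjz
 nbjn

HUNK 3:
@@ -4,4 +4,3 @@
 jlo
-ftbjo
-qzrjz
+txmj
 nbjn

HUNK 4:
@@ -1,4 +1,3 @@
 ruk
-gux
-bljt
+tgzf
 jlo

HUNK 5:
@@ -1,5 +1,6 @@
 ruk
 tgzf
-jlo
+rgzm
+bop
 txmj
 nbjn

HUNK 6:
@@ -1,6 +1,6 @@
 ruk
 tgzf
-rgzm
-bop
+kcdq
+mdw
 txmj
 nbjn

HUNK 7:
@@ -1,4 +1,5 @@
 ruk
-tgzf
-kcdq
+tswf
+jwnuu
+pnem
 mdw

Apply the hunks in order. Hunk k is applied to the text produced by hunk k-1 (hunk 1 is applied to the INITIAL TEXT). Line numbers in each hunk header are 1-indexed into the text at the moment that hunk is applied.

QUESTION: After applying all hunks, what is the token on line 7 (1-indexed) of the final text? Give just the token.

Hunk 1: at line 4 remove [uop,wmz] add [qzrjz] -> 6 lines: ruk gux kiyq ahtob qzrjz nbjn
Hunk 2: at line 1 remove [kiyq,ahtob] add [bljt,jlo,ftbjo] -> 7 lines: ruk gux bljt jlo ftbjo qzrjz nbjn
Hunk 3: at line 4 remove [ftbjo,qzrjz] add [txmj] -> 6 lines: ruk gux bljt jlo txmj nbjn
Hunk 4: at line 1 remove [gux,bljt] add [tgzf] -> 5 lines: ruk tgzf jlo txmj nbjn
Hunk 5: at line 1 remove [jlo] add [rgzm,bop] -> 6 lines: ruk tgzf rgzm bop txmj nbjn
Hunk 6: at line 1 remove [rgzm,bop] add [kcdq,mdw] -> 6 lines: ruk tgzf kcdq mdw txmj nbjn
Hunk 7: at line 1 remove [tgzf,kcdq] add [tswf,jwnuu,pnem] -> 7 lines: ruk tswf jwnuu pnem mdw txmj nbjn
Final line 7: nbjn

Answer: nbjn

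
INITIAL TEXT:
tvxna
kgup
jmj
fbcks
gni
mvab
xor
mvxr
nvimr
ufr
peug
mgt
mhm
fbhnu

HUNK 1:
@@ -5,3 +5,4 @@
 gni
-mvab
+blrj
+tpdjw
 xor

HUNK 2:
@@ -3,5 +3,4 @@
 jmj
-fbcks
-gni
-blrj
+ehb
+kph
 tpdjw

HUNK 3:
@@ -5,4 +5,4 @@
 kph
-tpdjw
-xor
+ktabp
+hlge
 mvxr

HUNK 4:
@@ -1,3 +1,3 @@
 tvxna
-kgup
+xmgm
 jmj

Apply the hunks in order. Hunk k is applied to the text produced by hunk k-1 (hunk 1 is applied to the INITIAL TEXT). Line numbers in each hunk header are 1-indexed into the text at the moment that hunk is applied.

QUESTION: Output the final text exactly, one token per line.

Hunk 1: at line 5 remove [mvab] add [blrj,tpdjw] -> 15 lines: tvxna kgup jmj fbcks gni blrj tpdjw xor mvxr nvimr ufr peug mgt mhm fbhnu
Hunk 2: at line 3 remove [fbcks,gni,blrj] add [ehb,kph] -> 14 lines: tvxna kgup jmj ehb kph tpdjw xor mvxr nvimr ufr peug mgt mhm fbhnu
Hunk 3: at line 5 remove [tpdjw,xor] add [ktabp,hlge] -> 14 lines: tvxna kgup jmj ehb kph ktabp hlge mvxr nvimr ufr peug mgt mhm fbhnu
Hunk 4: at line 1 remove [kgup] add [xmgm] -> 14 lines: tvxna xmgm jmj ehb kph ktabp hlge mvxr nvimr ufr peug mgt mhm fbhnu

Answer: tvxna
xmgm
jmj
ehb
kph
ktabp
hlge
mvxr
nvimr
ufr
peug
mgt
mhm
fbhnu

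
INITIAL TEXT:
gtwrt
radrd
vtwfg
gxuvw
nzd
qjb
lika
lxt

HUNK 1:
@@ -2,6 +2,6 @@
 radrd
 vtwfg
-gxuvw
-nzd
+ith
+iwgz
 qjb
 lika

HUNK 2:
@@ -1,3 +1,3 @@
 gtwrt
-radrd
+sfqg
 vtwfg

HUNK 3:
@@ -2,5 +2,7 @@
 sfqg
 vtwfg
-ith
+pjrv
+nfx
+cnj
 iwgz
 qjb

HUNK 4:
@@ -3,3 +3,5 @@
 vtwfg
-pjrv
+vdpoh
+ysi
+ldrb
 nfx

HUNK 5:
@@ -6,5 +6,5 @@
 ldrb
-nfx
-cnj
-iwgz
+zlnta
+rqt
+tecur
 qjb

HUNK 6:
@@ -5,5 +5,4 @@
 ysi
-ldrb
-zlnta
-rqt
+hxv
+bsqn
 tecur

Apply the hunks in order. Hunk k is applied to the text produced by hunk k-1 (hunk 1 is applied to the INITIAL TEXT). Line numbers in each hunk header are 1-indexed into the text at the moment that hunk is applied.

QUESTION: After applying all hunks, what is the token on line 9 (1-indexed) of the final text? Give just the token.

Hunk 1: at line 2 remove [gxuvw,nzd] add [ith,iwgz] -> 8 lines: gtwrt radrd vtwfg ith iwgz qjb lika lxt
Hunk 2: at line 1 remove [radrd] add [sfqg] -> 8 lines: gtwrt sfqg vtwfg ith iwgz qjb lika lxt
Hunk 3: at line 2 remove [ith] add [pjrv,nfx,cnj] -> 10 lines: gtwrt sfqg vtwfg pjrv nfx cnj iwgz qjb lika lxt
Hunk 4: at line 3 remove [pjrv] add [vdpoh,ysi,ldrb] -> 12 lines: gtwrt sfqg vtwfg vdpoh ysi ldrb nfx cnj iwgz qjb lika lxt
Hunk 5: at line 6 remove [nfx,cnj,iwgz] add [zlnta,rqt,tecur] -> 12 lines: gtwrt sfqg vtwfg vdpoh ysi ldrb zlnta rqt tecur qjb lika lxt
Hunk 6: at line 5 remove [ldrb,zlnta,rqt] add [hxv,bsqn] -> 11 lines: gtwrt sfqg vtwfg vdpoh ysi hxv bsqn tecur qjb lika lxt
Final line 9: qjb

Answer: qjb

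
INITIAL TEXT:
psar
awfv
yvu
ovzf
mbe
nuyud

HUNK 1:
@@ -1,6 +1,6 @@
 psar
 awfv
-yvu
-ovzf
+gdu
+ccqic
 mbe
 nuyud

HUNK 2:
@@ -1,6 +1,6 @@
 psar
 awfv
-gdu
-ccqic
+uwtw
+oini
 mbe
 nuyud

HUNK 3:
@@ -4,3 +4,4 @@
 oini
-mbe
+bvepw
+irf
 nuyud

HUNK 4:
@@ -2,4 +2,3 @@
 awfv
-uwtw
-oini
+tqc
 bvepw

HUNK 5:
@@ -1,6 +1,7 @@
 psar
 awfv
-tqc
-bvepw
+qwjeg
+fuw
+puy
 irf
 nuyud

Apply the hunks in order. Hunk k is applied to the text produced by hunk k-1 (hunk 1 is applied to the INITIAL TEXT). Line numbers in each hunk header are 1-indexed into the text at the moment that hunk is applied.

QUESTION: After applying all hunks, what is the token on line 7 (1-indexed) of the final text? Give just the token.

Answer: nuyud

Derivation:
Hunk 1: at line 1 remove [yvu,ovzf] add [gdu,ccqic] -> 6 lines: psar awfv gdu ccqic mbe nuyud
Hunk 2: at line 1 remove [gdu,ccqic] add [uwtw,oini] -> 6 lines: psar awfv uwtw oini mbe nuyud
Hunk 3: at line 4 remove [mbe] add [bvepw,irf] -> 7 lines: psar awfv uwtw oini bvepw irf nuyud
Hunk 4: at line 2 remove [uwtw,oini] add [tqc] -> 6 lines: psar awfv tqc bvepw irf nuyud
Hunk 5: at line 1 remove [tqc,bvepw] add [qwjeg,fuw,puy] -> 7 lines: psar awfv qwjeg fuw puy irf nuyud
Final line 7: nuyud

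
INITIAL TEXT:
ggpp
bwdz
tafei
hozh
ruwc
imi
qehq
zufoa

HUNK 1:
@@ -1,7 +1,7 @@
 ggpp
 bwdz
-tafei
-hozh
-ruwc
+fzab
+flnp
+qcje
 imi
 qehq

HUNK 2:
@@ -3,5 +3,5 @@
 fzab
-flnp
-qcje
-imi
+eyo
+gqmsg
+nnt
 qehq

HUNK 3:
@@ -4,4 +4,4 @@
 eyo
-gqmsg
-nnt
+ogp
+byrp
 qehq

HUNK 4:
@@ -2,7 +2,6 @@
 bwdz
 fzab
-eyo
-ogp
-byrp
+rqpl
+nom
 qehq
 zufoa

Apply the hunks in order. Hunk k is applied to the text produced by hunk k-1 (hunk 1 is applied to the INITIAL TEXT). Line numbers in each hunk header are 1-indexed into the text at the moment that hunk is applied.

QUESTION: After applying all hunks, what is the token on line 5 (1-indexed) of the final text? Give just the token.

Hunk 1: at line 1 remove [tafei,hozh,ruwc] add [fzab,flnp,qcje] -> 8 lines: ggpp bwdz fzab flnp qcje imi qehq zufoa
Hunk 2: at line 3 remove [flnp,qcje,imi] add [eyo,gqmsg,nnt] -> 8 lines: ggpp bwdz fzab eyo gqmsg nnt qehq zufoa
Hunk 3: at line 4 remove [gqmsg,nnt] add [ogp,byrp] -> 8 lines: ggpp bwdz fzab eyo ogp byrp qehq zufoa
Hunk 4: at line 2 remove [eyo,ogp,byrp] add [rqpl,nom] -> 7 lines: ggpp bwdz fzab rqpl nom qehq zufoa
Final line 5: nom

Answer: nom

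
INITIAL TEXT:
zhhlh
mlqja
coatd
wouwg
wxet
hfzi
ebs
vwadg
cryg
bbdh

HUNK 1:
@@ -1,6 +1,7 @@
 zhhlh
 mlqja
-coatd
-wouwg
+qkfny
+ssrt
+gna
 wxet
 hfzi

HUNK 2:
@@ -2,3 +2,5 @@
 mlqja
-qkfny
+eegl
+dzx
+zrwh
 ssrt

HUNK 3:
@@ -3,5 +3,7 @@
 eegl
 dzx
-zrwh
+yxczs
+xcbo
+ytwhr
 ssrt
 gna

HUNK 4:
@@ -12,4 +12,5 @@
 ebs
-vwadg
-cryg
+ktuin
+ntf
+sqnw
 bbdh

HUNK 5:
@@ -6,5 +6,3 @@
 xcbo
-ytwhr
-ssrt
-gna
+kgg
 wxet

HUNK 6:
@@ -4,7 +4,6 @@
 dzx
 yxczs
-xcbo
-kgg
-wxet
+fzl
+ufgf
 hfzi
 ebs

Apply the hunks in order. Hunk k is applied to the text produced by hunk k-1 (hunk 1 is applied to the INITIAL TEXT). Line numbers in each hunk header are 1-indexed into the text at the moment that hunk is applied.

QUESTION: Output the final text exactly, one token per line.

Hunk 1: at line 1 remove [coatd,wouwg] add [qkfny,ssrt,gna] -> 11 lines: zhhlh mlqja qkfny ssrt gna wxet hfzi ebs vwadg cryg bbdh
Hunk 2: at line 2 remove [qkfny] add [eegl,dzx,zrwh] -> 13 lines: zhhlh mlqja eegl dzx zrwh ssrt gna wxet hfzi ebs vwadg cryg bbdh
Hunk 3: at line 3 remove [zrwh] add [yxczs,xcbo,ytwhr] -> 15 lines: zhhlh mlqja eegl dzx yxczs xcbo ytwhr ssrt gna wxet hfzi ebs vwadg cryg bbdh
Hunk 4: at line 12 remove [vwadg,cryg] add [ktuin,ntf,sqnw] -> 16 lines: zhhlh mlqja eegl dzx yxczs xcbo ytwhr ssrt gna wxet hfzi ebs ktuin ntf sqnw bbdh
Hunk 5: at line 6 remove [ytwhr,ssrt,gna] add [kgg] -> 14 lines: zhhlh mlqja eegl dzx yxczs xcbo kgg wxet hfzi ebs ktuin ntf sqnw bbdh
Hunk 6: at line 4 remove [xcbo,kgg,wxet] add [fzl,ufgf] -> 13 lines: zhhlh mlqja eegl dzx yxczs fzl ufgf hfzi ebs ktuin ntf sqnw bbdh

Answer: zhhlh
mlqja
eegl
dzx
yxczs
fzl
ufgf
hfzi
ebs
ktuin
ntf
sqnw
bbdh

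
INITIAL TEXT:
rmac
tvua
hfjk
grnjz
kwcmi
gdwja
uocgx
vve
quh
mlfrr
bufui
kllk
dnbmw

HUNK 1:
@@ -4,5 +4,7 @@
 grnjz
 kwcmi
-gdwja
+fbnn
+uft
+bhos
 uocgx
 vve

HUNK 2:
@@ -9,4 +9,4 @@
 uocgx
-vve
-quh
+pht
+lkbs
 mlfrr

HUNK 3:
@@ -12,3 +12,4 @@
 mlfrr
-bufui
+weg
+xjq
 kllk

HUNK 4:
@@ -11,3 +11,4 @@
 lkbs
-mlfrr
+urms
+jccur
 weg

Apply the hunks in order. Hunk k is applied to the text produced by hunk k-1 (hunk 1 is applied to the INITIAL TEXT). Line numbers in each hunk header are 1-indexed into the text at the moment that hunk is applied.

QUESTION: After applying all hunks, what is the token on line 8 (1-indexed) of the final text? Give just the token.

Answer: bhos

Derivation:
Hunk 1: at line 4 remove [gdwja] add [fbnn,uft,bhos] -> 15 lines: rmac tvua hfjk grnjz kwcmi fbnn uft bhos uocgx vve quh mlfrr bufui kllk dnbmw
Hunk 2: at line 9 remove [vve,quh] add [pht,lkbs] -> 15 lines: rmac tvua hfjk grnjz kwcmi fbnn uft bhos uocgx pht lkbs mlfrr bufui kllk dnbmw
Hunk 3: at line 12 remove [bufui] add [weg,xjq] -> 16 lines: rmac tvua hfjk grnjz kwcmi fbnn uft bhos uocgx pht lkbs mlfrr weg xjq kllk dnbmw
Hunk 4: at line 11 remove [mlfrr] add [urms,jccur] -> 17 lines: rmac tvua hfjk grnjz kwcmi fbnn uft bhos uocgx pht lkbs urms jccur weg xjq kllk dnbmw
Final line 8: bhos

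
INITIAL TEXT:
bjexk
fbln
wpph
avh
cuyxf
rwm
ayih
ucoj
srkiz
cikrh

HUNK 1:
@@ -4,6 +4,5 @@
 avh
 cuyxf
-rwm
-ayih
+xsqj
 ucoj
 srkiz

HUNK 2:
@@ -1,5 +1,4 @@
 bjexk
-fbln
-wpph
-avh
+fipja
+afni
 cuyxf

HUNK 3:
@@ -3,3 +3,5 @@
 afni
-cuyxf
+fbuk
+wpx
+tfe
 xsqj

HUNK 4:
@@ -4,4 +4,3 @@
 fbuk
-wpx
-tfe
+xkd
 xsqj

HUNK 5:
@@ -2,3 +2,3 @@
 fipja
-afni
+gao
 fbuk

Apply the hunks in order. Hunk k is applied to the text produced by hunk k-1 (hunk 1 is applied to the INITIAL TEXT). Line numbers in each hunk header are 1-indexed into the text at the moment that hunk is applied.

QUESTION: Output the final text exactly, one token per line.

Answer: bjexk
fipja
gao
fbuk
xkd
xsqj
ucoj
srkiz
cikrh

Derivation:
Hunk 1: at line 4 remove [rwm,ayih] add [xsqj] -> 9 lines: bjexk fbln wpph avh cuyxf xsqj ucoj srkiz cikrh
Hunk 2: at line 1 remove [fbln,wpph,avh] add [fipja,afni] -> 8 lines: bjexk fipja afni cuyxf xsqj ucoj srkiz cikrh
Hunk 3: at line 3 remove [cuyxf] add [fbuk,wpx,tfe] -> 10 lines: bjexk fipja afni fbuk wpx tfe xsqj ucoj srkiz cikrh
Hunk 4: at line 4 remove [wpx,tfe] add [xkd] -> 9 lines: bjexk fipja afni fbuk xkd xsqj ucoj srkiz cikrh
Hunk 5: at line 2 remove [afni] add [gao] -> 9 lines: bjexk fipja gao fbuk xkd xsqj ucoj srkiz cikrh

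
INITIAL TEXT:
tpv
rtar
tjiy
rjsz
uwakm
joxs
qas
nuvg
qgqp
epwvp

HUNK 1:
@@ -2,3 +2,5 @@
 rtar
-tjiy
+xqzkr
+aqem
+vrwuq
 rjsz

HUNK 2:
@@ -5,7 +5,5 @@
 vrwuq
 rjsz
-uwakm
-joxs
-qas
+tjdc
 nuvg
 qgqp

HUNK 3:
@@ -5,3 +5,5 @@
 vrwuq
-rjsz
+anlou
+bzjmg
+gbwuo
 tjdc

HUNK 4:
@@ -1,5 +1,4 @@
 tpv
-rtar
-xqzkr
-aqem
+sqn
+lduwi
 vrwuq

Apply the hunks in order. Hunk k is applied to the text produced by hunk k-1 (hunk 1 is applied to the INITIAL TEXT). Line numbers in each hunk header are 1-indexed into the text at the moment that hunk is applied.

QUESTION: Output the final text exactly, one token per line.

Hunk 1: at line 2 remove [tjiy] add [xqzkr,aqem,vrwuq] -> 12 lines: tpv rtar xqzkr aqem vrwuq rjsz uwakm joxs qas nuvg qgqp epwvp
Hunk 2: at line 5 remove [uwakm,joxs,qas] add [tjdc] -> 10 lines: tpv rtar xqzkr aqem vrwuq rjsz tjdc nuvg qgqp epwvp
Hunk 3: at line 5 remove [rjsz] add [anlou,bzjmg,gbwuo] -> 12 lines: tpv rtar xqzkr aqem vrwuq anlou bzjmg gbwuo tjdc nuvg qgqp epwvp
Hunk 4: at line 1 remove [rtar,xqzkr,aqem] add [sqn,lduwi] -> 11 lines: tpv sqn lduwi vrwuq anlou bzjmg gbwuo tjdc nuvg qgqp epwvp

Answer: tpv
sqn
lduwi
vrwuq
anlou
bzjmg
gbwuo
tjdc
nuvg
qgqp
epwvp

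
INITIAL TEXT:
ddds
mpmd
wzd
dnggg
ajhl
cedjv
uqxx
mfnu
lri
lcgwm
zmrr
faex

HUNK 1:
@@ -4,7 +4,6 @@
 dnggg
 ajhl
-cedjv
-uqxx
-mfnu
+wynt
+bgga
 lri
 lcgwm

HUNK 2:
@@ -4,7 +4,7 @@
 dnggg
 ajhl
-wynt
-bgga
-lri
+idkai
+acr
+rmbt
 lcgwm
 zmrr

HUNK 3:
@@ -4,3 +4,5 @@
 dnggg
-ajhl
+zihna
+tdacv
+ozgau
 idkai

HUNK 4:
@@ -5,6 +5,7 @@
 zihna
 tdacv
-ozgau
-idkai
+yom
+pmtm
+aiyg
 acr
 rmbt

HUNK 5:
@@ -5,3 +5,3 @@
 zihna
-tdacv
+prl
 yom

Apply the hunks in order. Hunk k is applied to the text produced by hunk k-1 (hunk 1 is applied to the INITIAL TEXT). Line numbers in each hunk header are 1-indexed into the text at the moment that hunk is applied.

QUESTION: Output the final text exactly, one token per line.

Hunk 1: at line 4 remove [cedjv,uqxx,mfnu] add [wynt,bgga] -> 11 lines: ddds mpmd wzd dnggg ajhl wynt bgga lri lcgwm zmrr faex
Hunk 2: at line 4 remove [wynt,bgga,lri] add [idkai,acr,rmbt] -> 11 lines: ddds mpmd wzd dnggg ajhl idkai acr rmbt lcgwm zmrr faex
Hunk 3: at line 4 remove [ajhl] add [zihna,tdacv,ozgau] -> 13 lines: ddds mpmd wzd dnggg zihna tdacv ozgau idkai acr rmbt lcgwm zmrr faex
Hunk 4: at line 5 remove [ozgau,idkai] add [yom,pmtm,aiyg] -> 14 lines: ddds mpmd wzd dnggg zihna tdacv yom pmtm aiyg acr rmbt lcgwm zmrr faex
Hunk 5: at line 5 remove [tdacv] add [prl] -> 14 lines: ddds mpmd wzd dnggg zihna prl yom pmtm aiyg acr rmbt lcgwm zmrr faex

Answer: ddds
mpmd
wzd
dnggg
zihna
prl
yom
pmtm
aiyg
acr
rmbt
lcgwm
zmrr
faex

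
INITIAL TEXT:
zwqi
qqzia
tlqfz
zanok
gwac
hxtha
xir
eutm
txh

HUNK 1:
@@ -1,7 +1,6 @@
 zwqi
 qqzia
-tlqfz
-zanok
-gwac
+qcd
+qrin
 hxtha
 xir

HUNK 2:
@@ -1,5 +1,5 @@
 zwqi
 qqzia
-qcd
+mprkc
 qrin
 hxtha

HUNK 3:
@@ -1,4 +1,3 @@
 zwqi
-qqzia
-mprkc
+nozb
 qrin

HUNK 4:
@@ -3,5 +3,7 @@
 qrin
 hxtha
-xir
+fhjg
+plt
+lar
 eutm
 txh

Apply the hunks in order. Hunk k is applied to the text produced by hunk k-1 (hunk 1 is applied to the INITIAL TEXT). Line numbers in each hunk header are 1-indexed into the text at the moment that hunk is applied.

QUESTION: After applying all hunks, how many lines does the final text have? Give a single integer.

Answer: 9

Derivation:
Hunk 1: at line 1 remove [tlqfz,zanok,gwac] add [qcd,qrin] -> 8 lines: zwqi qqzia qcd qrin hxtha xir eutm txh
Hunk 2: at line 1 remove [qcd] add [mprkc] -> 8 lines: zwqi qqzia mprkc qrin hxtha xir eutm txh
Hunk 3: at line 1 remove [qqzia,mprkc] add [nozb] -> 7 lines: zwqi nozb qrin hxtha xir eutm txh
Hunk 4: at line 3 remove [xir] add [fhjg,plt,lar] -> 9 lines: zwqi nozb qrin hxtha fhjg plt lar eutm txh
Final line count: 9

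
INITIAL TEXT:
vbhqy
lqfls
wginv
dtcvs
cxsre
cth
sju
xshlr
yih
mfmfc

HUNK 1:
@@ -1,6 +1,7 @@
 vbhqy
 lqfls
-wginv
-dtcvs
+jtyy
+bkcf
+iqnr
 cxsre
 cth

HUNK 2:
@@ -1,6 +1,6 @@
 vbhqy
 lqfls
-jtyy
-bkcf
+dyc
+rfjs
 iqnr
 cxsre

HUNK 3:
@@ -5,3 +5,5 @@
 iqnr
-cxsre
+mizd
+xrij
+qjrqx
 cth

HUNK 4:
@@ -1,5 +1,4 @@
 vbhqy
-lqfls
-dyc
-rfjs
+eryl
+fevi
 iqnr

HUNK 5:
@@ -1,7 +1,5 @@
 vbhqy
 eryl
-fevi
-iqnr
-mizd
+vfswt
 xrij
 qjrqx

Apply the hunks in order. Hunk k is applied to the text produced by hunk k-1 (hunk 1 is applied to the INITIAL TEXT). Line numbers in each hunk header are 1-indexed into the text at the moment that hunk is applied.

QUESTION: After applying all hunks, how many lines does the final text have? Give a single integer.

Hunk 1: at line 1 remove [wginv,dtcvs] add [jtyy,bkcf,iqnr] -> 11 lines: vbhqy lqfls jtyy bkcf iqnr cxsre cth sju xshlr yih mfmfc
Hunk 2: at line 1 remove [jtyy,bkcf] add [dyc,rfjs] -> 11 lines: vbhqy lqfls dyc rfjs iqnr cxsre cth sju xshlr yih mfmfc
Hunk 3: at line 5 remove [cxsre] add [mizd,xrij,qjrqx] -> 13 lines: vbhqy lqfls dyc rfjs iqnr mizd xrij qjrqx cth sju xshlr yih mfmfc
Hunk 4: at line 1 remove [lqfls,dyc,rfjs] add [eryl,fevi] -> 12 lines: vbhqy eryl fevi iqnr mizd xrij qjrqx cth sju xshlr yih mfmfc
Hunk 5: at line 1 remove [fevi,iqnr,mizd] add [vfswt] -> 10 lines: vbhqy eryl vfswt xrij qjrqx cth sju xshlr yih mfmfc
Final line count: 10

Answer: 10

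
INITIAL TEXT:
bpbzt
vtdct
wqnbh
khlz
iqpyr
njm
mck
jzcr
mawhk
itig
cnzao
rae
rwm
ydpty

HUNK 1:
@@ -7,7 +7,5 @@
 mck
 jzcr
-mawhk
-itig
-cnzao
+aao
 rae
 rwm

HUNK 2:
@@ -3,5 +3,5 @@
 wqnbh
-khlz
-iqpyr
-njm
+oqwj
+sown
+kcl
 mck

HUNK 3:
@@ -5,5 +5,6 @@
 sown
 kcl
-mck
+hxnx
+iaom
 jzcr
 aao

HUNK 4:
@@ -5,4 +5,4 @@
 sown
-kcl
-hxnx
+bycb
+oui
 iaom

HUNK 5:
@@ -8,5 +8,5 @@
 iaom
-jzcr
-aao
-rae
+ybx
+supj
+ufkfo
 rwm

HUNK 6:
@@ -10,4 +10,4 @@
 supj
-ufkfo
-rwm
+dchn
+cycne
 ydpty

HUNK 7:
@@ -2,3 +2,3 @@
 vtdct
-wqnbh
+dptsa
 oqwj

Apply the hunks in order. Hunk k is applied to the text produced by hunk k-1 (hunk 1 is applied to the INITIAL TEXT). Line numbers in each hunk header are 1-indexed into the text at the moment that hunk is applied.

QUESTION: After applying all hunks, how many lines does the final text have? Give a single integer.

Hunk 1: at line 7 remove [mawhk,itig,cnzao] add [aao] -> 12 lines: bpbzt vtdct wqnbh khlz iqpyr njm mck jzcr aao rae rwm ydpty
Hunk 2: at line 3 remove [khlz,iqpyr,njm] add [oqwj,sown,kcl] -> 12 lines: bpbzt vtdct wqnbh oqwj sown kcl mck jzcr aao rae rwm ydpty
Hunk 3: at line 5 remove [mck] add [hxnx,iaom] -> 13 lines: bpbzt vtdct wqnbh oqwj sown kcl hxnx iaom jzcr aao rae rwm ydpty
Hunk 4: at line 5 remove [kcl,hxnx] add [bycb,oui] -> 13 lines: bpbzt vtdct wqnbh oqwj sown bycb oui iaom jzcr aao rae rwm ydpty
Hunk 5: at line 8 remove [jzcr,aao,rae] add [ybx,supj,ufkfo] -> 13 lines: bpbzt vtdct wqnbh oqwj sown bycb oui iaom ybx supj ufkfo rwm ydpty
Hunk 6: at line 10 remove [ufkfo,rwm] add [dchn,cycne] -> 13 lines: bpbzt vtdct wqnbh oqwj sown bycb oui iaom ybx supj dchn cycne ydpty
Hunk 7: at line 2 remove [wqnbh] add [dptsa] -> 13 lines: bpbzt vtdct dptsa oqwj sown bycb oui iaom ybx supj dchn cycne ydpty
Final line count: 13

Answer: 13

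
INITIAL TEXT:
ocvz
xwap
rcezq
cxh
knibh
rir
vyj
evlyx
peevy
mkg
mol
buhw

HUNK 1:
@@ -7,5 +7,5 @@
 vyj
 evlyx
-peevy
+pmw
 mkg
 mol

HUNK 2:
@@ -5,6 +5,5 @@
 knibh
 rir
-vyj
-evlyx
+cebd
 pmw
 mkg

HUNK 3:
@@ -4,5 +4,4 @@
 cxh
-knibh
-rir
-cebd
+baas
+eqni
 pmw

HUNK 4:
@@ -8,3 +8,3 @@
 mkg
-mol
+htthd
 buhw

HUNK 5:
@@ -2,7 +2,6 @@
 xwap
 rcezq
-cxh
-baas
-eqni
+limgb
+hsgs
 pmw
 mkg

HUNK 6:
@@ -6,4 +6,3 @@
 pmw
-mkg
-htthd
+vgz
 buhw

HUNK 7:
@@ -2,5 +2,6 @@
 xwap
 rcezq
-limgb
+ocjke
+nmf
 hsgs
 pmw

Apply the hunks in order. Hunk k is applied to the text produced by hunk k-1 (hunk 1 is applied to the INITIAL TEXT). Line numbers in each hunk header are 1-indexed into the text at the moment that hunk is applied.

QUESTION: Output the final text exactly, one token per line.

Hunk 1: at line 7 remove [peevy] add [pmw] -> 12 lines: ocvz xwap rcezq cxh knibh rir vyj evlyx pmw mkg mol buhw
Hunk 2: at line 5 remove [vyj,evlyx] add [cebd] -> 11 lines: ocvz xwap rcezq cxh knibh rir cebd pmw mkg mol buhw
Hunk 3: at line 4 remove [knibh,rir,cebd] add [baas,eqni] -> 10 lines: ocvz xwap rcezq cxh baas eqni pmw mkg mol buhw
Hunk 4: at line 8 remove [mol] add [htthd] -> 10 lines: ocvz xwap rcezq cxh baas eqni pmw mkg htthd buhw
Hunk 5: at line 2 remove [cxh,baas,eqni] add [limgb,hsgs] -> 9 lines: ocvz xwap rcezq limgb hsgs pmw mkg htthd buhw
Hunk 6: at line 6 remove [mkg,htthd] add [vgz] -> 8 lines: ocvz xwap rcezq limgb hsgs pmw vgz buhw
Hunk 7: at line 2 remove [limgb] add [ocjke,nmf] -> 9 lines: ocvz xwap rcezq ocjke nmf hsgs pmw vgz buhw

Answer: ocvz
xwap
rcezq
ocjke
nmf
hsgs
pmw
vgz
buhw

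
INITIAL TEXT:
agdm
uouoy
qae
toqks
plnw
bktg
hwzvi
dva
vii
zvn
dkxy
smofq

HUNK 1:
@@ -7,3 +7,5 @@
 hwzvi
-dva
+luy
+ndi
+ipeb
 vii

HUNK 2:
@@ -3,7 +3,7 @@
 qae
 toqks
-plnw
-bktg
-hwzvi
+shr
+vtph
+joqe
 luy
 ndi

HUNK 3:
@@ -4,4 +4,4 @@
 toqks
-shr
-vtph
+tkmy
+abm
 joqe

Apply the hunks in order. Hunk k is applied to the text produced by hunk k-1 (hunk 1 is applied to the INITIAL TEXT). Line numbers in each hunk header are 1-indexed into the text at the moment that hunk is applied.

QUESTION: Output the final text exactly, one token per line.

Answer: agdm
uouoy
qae
toqks
tkmy
abm
joqe
luy
ndi
ipeb
vii
zvn
dkxy
smofq

Derivation:
Hunk 1: at line 7 remove [dva] add [luy,ndi,ipeb] -> 14 lines: agdm uouoy qae toqks plnw bktg hwzvi luy ndi ipeb vii zvn dkxy smofq
Hunk 2: at line 3 remove [plnw,bktg,hwzvi] add [shr,vtph,joqe] -> 14 lines: agdm uouoy qae toqks shr vtph joqe luy ndi ipeb vii zvn dkxy smofq
Hunk 3: at line 4 remove [shr,vtph] add [tkmy,abm] -> 14 lines: agdm uouoy qae toqks tkmy abm joqe luy ndi ipeb vii zvn dkxy smofq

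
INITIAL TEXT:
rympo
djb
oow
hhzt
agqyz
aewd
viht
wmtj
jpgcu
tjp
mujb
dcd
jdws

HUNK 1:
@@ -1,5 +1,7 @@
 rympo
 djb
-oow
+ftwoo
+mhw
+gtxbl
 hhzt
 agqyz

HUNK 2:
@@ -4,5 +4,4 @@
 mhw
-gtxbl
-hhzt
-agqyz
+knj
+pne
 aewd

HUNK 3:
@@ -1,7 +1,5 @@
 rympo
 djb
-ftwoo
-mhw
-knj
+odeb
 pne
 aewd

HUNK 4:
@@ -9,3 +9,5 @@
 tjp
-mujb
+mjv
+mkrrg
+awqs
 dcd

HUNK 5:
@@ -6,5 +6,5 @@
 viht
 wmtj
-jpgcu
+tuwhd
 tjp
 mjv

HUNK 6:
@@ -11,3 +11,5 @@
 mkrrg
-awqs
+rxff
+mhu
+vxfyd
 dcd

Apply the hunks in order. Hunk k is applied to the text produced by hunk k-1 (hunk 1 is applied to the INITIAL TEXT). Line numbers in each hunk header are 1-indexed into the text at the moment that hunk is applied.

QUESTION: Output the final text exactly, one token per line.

Answer: rympo
djb
odeb
pne
aewd
viht
wmtj
tuwhd
tjp
mjv
mkrrg
rxff
mhu
vxfyd
dcd
jdws

Derivation:
Hunk 1: at line 1 remove [oow] add [ftwoo,mhw,gtxbl] -> 15 lines: rympo djb ftwoo mhw gtxbl hhzt agqyz aewd viht wmtj jpgcu tjp mujb dcd jdws
Hunk 2: at line 4 remove [gtxbl,hhzt,agqyz] add [knj,pne] -> 14 lines: rympo djb ftwoo mhw knj pne aewd viht wmtj jpgcu tjp mujb dcd jdws
Hunk 3: at line 1 remove [ftwoo,mhw,knj] add [odeb] -> 12 lines: rympo djb odeb pne aewd viht wmtj jpgcu tjp mujb dcd jdws
Hunk 4: at line 9 remove [mujb] add [mjv,mkrrg,awqs] -> 14 lines: rympo djb odeb pne aewd viht wmtj jpgcu tjp mjv mkrrg awqs dcd jdws
Hunk 5: at line 6 remove [jpgcu] add [tuwhd] -> 14 lines: rympo djb odeb pne aewd viht wmtj tuwhd tjp mjv mkrrg awqs dcd jdws
Hunk 6: at line 11 remove [awqs] add [rxff,mhu,vxfyd] -> 16 lines: rympo djb odeb pne aewd viht wmtj tuwhd tjp mjv mkrrg rxff mhu vxfyd dcd jdws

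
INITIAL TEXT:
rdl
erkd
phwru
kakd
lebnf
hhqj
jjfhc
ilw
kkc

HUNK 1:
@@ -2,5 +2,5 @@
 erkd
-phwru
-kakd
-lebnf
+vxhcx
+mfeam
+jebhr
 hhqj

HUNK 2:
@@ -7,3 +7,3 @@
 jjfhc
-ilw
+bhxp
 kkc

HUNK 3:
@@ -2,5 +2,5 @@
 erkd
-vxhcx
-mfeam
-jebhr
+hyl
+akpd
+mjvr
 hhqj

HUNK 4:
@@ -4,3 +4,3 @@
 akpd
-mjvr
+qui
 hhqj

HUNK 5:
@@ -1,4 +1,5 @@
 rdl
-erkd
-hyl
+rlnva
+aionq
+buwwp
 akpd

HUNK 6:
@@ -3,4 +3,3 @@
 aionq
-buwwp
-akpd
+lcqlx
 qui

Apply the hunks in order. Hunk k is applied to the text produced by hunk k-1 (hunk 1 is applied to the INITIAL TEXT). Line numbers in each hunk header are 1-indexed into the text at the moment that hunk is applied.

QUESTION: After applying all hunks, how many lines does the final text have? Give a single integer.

Hunk 1: at line 2 remove [phwru,kakd,lebnf] add [vxhcx,mfeam,jebhr] -> 9 lines: rdl erkd vxhcx mfeam jebhr hhqj jjfhc ilw kkc
Hunk 2: at line 7 remove [ilw] add [bhxp] -> 9 lines: rdl erkd vxhcx mfeam jebhr hhqj jjfhc bhxp kkc
Hunk 3: at line 2 remove [vxhcx,mfeam,jebhr] add [hyl,akpd,mjvr] -> 9 lines: rdl erkd hyl akpd mjvr hhqj jjfhc bhxp kkc
Hunk 4: at line 4 remove [mjvr] add [qui] -> 9 lines: rdl erkd hyl akpd qui hhqj jjfhc bhxp kkc
Hunk 5: at line 1 remove [erkd,hyl] add [rlnva,aionq,buwwp] -> 10 lines: rdl rlnva aionq buwwp akpd qui hhqj jjfhc bhxp kkc
Hunk 6: at line 3 remove [buwwp,akpd] add [lcqlx] -> 9 lines: rdl rlnva aionq lcqlx qui hhqj jjfhc bhxp kkc
Final line count: 9

Answer: 9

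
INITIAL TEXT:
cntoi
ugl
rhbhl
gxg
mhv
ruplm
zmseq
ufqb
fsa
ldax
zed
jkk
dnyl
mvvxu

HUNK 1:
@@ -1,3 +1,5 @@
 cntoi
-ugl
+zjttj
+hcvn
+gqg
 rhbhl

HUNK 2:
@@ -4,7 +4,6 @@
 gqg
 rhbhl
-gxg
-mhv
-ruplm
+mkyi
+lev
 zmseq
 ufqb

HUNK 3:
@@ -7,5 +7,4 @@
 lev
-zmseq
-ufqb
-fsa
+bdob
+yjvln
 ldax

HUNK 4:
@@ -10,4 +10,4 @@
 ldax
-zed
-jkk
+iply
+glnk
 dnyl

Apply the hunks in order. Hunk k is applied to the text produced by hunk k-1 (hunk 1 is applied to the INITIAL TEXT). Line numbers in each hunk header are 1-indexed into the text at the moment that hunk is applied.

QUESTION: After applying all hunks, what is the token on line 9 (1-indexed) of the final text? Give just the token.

Hunk 1: at line 1 remove [ugl] add [zjttj,hcvn,gqg] -> 16 lines: cntoi zjttj hcvn gqg rhbhl gxg mhv ruplm zmseq ufqb fsa ldax zed jkk dnyl mvvxu
Hunk 2: at line 4 remove [gxg,mhv,ruplm] add [mkyi,lev] -> 15 lines: cntoi zjttj hcvn gqg rhbhl mkyi lev zmseq ufqb fsa ldax zed jkk dnyl mvvxu
Hunk 3: at line 7 remove [zmseq,ufqb,fsa] add [bdob,yjvln] -> 14 lines: cntoi zjttj hcvn gqg rhbhl mkyi lev bdob yjvln ldax zed jkk dnyl mvvxu
Hunk 4: at line 10 remove [zed,jkk] add [iply,glnk] -> 14 lines: cntoi zjttj hcvn gqg rhbhl mkyi lev bdob yjvln ldax iply glnk dnyl mvvxu
Final line 9: yjvln

Answer: yjvln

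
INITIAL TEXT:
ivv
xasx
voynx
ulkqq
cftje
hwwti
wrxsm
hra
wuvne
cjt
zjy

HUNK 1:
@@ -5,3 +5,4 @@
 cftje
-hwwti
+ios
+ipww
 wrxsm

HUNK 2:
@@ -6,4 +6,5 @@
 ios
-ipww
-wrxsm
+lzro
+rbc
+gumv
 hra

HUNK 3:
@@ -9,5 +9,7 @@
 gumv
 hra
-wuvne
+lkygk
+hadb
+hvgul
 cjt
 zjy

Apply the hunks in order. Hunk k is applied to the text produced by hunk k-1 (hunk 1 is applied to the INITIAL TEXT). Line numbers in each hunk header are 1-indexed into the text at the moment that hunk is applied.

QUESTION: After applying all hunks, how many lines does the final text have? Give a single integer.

Hunk 1: at line 5 remove [hwwti] add [ios,ipww] -> 12 lines: ivv xasx voynx ulkqq cftje ios ipww wrxsm hra wuvne cjt zjy
Hunk 2: at line 6 remove [ipww,wrxsm] add [lzro,rbc,gumv] -> 13 lines: ivv xasx voynx ulkqq cftje ios lzro rbc gumv hra wuvne cjt zjy
Hunk 3: at line 9 remove [wuvne] add [lkygk,hadb,hvgul] -> 15 lines: ivv xasx voynx ulkqq cftje ios lzro rbc gumv hra lkygk hadb hvgul cjt zjy
Final line count: 15

Answer: 15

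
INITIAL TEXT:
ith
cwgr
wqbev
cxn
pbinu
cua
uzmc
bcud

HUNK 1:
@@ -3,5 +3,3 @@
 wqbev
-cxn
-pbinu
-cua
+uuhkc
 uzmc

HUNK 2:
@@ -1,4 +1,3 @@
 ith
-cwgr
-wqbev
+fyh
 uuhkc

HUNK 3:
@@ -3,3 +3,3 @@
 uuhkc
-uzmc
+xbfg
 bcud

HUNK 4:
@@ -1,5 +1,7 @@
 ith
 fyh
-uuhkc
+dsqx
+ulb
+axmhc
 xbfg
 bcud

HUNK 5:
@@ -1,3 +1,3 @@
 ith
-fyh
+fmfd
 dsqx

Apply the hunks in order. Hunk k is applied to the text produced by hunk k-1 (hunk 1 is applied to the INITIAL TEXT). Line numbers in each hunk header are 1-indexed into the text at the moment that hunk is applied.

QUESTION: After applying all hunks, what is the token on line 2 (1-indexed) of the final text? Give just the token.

Answer: fmfd

Derivation:
Hunk 1: at line 3 remove [cxn,pbinu,cua] add [uuhkc] -> 6 lines: ith cwgr wqbev uuhkc uzmc bcud
Hunk 2: at line 1 remove [cwgr,wqbev] add [fyh] -> 5 lines: ith fyh uuhkc uzmc bcud
Hunk 3: at line 3 remove [uzmc] add [xbfg] -> 5 lines: ith fyh uuhkc xbfg bcud
Hunk 4: at line 1 remove [uuhkc] add [dsqx,ulb,axmhc] -> 7 lines: ith fyh dsqx ulb axmhc xbfg bcud
Hunk 5: at line 1 remove [fyh] add [fmfd] -> 7 lines: ith fmfd dsqx ulb axmhc xbfg bcud
Final line 2: fmfd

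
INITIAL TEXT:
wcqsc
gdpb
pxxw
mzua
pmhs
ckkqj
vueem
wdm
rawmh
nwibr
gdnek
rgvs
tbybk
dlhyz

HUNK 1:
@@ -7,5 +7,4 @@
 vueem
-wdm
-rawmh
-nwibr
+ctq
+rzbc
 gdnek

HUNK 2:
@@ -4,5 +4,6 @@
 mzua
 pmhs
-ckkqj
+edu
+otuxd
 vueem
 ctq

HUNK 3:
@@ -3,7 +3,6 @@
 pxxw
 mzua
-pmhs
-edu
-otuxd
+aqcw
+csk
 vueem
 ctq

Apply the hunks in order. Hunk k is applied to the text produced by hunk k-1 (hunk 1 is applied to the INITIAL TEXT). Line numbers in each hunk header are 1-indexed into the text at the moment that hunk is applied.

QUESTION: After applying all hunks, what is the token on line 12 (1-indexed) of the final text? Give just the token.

Hunk 1: at line 7 remove [wdm,rawmh,nwibr] add [ctq,rzbc] -> 13 lines: wcqsc gdpb pxxw mzua pmhs ckkqj vueem ctq rzbc gdnek rgvs tbybk dlhyz
Hunk 2: at line 4 remove [ckkqj] add [edu,otuxd] -> 14 lines: wcqsc gdpb pxxw mzua pmhs edu otuxd vueem ctq rzbc gdnek rgvs tbybk dlhyz
Hunk 3: at line 3 remove [pmhs,edu,otuxd] add [aqcw,csk] -> 13 lines: wcqsc gdpb pxxw mzua aqcw csk vueem ctq rzbc gdnek rgvs tbybk dlhyz
Final line 12: tbybk

Answer: tbybk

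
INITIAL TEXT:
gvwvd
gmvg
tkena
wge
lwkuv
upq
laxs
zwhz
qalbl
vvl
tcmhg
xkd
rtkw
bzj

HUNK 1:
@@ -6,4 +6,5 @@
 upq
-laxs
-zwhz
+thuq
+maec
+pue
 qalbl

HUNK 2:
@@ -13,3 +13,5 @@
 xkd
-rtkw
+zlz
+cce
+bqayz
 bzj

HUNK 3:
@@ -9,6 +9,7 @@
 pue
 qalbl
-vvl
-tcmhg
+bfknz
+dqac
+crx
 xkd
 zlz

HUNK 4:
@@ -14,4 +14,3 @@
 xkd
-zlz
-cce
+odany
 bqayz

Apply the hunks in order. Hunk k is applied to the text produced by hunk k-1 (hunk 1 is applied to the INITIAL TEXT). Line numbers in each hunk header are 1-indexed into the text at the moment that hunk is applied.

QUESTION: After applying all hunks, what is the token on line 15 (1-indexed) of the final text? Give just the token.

Answer: odany

Derivation:
Hunk 1: at line 6 remove [laxs,zwhz] add [thuq,maec,pue] -> 15 lines: gvwvd gmvg tkena wge lwkuv upq thuq maec pue qalbl vvl tcmhg xkd rtkw bzj
Hunk 2: at line 13 remove [rtkw] add [zlz,cce,bqayz] -> 17 lines: gvwvd gmvg tkena wge lwkuv upq thuq maec pue qalbl vvl tcmhg xkd zlz cce bqayz bzj
Hunk 3: at line 9 remove [vvl,tcmhg] add [bfknz,dqac,crx] -> 18 lines: gvwvd gmvg tkena wge lwkuv upq thuq maec pue qalbl bfknz dqac crx xkd zlz cce bqayz bzj
Hunk 4: at line 14 remove [zlz,cce] add [odany] -> 17 lines: gvwvd gmvg tkena wge lwkuv upq thuq maec pue qalbl bfknz dqac crx xkd odany bqayz bzj
Final line 15: odany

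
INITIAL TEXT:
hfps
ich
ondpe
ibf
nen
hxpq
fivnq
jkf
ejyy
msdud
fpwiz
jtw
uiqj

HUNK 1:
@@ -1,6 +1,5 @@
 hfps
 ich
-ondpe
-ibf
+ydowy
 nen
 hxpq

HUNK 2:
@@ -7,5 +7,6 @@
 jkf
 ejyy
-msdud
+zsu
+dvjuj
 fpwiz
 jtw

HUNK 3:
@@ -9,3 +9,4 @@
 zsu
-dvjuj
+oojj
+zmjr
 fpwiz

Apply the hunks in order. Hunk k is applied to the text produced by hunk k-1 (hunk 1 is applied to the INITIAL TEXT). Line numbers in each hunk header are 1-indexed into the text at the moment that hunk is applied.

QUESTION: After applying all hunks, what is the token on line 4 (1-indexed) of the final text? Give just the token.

Answer: nen

Derivation:
Hunk 1: at line 1 remove [ondpe,ibf] add [ydowy] -> 12 lines: hfps ich ydowy nen hxpq fivnq jkf ejyy msdud fpwiz jtw uiqj
Hunk 2: at line 7 remove [msdud] add [zsu,dvjuj] -> 13 lines: hfps ich ydowy nen hxpq fivnq jkf ejyy zsu dvjuj fpwiz jtw uiqj
Hunk 3: at line 9 remove [dvjuj] add [oojj,zmjr] -> 14 lines: hfps ich ydowy nen hxpq fivnq jkf ejyy zsu oojj zmjr fpwiz jtw uiqj
Final line 4: nen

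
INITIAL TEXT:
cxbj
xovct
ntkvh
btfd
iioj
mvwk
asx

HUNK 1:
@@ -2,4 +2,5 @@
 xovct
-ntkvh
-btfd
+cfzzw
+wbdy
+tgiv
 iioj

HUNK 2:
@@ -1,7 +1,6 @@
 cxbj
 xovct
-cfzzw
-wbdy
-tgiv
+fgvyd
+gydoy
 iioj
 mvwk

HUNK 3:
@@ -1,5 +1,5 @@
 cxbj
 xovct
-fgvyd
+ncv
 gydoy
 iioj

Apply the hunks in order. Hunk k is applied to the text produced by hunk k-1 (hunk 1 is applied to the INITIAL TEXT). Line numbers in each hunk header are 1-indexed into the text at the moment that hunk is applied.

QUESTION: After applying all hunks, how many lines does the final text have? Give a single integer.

Hunk 1: at line 2 remove [ntkvh,btfd] add [cfzzw,wbdy,tgiv] -> 8 lines: cxbj xovct cfzzw wbdy tgiv iioj mvwk asx
Hunk 2: at line 1 remove [cfzzw,wbdy,tgiv] add [fgvyd,gydoy] -> 7 lines: cxbj xovct fgvyd gydoy iioj mvwk asx
Hunk 3: at line 1 remove [fgvyd] add [ncv] -> 7 lines: cxbj xovct ncv gydoy iioj mvwk asx
Final line count: 7

Answer: 7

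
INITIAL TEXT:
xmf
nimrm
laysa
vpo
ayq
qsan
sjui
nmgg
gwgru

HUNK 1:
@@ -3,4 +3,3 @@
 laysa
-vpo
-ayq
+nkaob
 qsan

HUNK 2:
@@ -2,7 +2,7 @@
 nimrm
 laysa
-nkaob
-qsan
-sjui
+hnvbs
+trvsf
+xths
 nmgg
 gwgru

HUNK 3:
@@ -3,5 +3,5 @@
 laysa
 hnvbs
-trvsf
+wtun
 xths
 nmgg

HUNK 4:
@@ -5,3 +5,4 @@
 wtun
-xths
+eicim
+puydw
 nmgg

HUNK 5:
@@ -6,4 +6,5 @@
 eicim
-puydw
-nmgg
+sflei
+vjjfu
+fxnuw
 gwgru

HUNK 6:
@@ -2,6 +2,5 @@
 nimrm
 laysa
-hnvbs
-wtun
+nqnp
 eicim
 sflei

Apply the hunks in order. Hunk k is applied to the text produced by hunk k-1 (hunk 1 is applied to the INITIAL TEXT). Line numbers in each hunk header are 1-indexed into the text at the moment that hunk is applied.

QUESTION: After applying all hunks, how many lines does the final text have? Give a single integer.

Answer: 9

Derivation:
Hunk 1: at line 3 remove [vpo,ayq] add [nkaob] -> 8 lines: xmf nimrm laysa nkaob qsan sjui nmgg gwgru
Hunk 2: at line 2 remove [nkaob,qsan,sjui] add [hnvbs,trvsf,xths] -> 8 lines: xmf nimrm laysa hnvbs trvsf xths nmgg gwgru
Hunk 3: at line 3 remove [trvsf] add [wtun] -> 8 lines: xmf nimrm laysa hnvbs wtun xths nmgg gwgru
Hunk 4: at line 5 remove [xths] add [eicim,puydw] -> 9 lines: xmf nimrm laysa hnvbs wtun eicim puydw nmgg gwgru
Hunk 5: at line 6 remove [puydw,nmgg] add [sflei,vjjfu,fxnuw] -> 10 lines: xmf nimrm laysa hnvbs wtun eicim sflei vjjfu fxnuw gwgru
Hunk 6: at line 2 remove [hnvbs,wtun] add [nqnp] -> 9 lines: xmf nimrm laysa nqnp eicim sflei vjjfu fxnuw gwgru
Final line count: 9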